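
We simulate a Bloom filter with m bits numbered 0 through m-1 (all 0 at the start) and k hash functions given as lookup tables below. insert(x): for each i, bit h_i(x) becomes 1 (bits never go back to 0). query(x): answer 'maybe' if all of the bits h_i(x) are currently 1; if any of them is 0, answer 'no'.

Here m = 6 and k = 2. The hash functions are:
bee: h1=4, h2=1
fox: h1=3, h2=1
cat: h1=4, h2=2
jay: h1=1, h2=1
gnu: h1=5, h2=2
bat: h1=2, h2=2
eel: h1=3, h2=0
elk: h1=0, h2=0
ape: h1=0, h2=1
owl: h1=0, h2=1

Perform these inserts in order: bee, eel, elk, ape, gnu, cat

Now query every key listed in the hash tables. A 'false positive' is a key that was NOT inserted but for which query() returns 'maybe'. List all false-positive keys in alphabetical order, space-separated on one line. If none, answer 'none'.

Start: bits=000000
After insert 'bee': sets bits 1 4 -> bits=010010
After insert 'eel': sets bits 0 3 -> bits=110110
After insert 'elk': sets bits 0 -> bits=110110
After insert 'ape': sets bits 0 1 -> bits=110110
After insert 'gnu': sets bits 2 5 -> bits=111111
After insert 'cat': sets bits 2 4 -> bits=111111
Not inserted: bat fox jay owl — query each against bits=111111:
query bat: checks bit2=1 (all 1) -> maybe => FALSE POSITIVE
query fox: checks bit1=1, bit3=1 (all 1) -> maybe => FALSE POSITIVE
query jay: checks bit1=1 (all 1) -> maybe => FALSE POSITIVE
query owl: checks bit0=1, bit1=1 (all 1) -> maybe => FALSE POSITIVE
False positives (alphabetical): bat fox jay owl

Answer: bat fox jay owl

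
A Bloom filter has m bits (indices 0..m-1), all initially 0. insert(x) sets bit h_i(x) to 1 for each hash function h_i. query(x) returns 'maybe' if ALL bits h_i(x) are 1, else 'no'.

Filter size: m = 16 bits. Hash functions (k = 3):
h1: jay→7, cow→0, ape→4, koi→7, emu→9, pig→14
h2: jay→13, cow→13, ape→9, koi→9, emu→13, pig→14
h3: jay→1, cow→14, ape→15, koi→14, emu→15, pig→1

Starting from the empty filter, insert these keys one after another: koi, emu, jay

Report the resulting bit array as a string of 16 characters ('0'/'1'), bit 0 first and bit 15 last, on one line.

Start: bits=0000000000000000
After insert 'koi': sets bits 7 9 14 -> bits=0000000101000010
After insert 'emu': sets bits 9 13 15 -> bits=0000000101000111
After insert 'jay': sets bits 1 7 13 -> bits=0100000101000111

Answer: 0100000101000111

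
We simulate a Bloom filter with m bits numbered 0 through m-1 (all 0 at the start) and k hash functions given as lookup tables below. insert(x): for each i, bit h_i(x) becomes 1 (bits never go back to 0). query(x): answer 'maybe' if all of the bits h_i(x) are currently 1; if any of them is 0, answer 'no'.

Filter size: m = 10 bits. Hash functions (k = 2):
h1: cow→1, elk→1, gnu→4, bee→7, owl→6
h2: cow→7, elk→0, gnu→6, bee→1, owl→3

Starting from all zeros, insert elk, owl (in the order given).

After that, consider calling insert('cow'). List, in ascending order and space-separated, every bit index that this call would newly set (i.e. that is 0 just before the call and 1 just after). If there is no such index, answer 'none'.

Start: bits=0000000000
After insert 'elk': sets bits 0 1 -> bits=1100000000
After insert 'owl': sets bits 3 6 -> bits=1101001000
insert 'cow' would touch bits 1 7; currently bit1=1, bit7=0
Bits that are 0 among those (would change 0->1): 7

Answer: 7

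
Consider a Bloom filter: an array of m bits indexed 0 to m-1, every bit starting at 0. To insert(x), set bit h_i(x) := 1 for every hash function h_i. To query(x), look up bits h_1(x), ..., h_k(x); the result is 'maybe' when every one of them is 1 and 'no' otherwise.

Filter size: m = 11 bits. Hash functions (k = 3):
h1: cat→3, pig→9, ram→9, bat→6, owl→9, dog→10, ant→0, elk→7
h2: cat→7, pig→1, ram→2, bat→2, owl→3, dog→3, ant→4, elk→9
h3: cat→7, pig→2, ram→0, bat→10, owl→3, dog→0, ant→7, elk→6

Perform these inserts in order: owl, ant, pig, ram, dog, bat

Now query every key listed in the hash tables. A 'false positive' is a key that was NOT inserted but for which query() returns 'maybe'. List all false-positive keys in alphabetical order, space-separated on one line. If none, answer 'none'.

Start: bits=00000000000
After insert 'owl': sets bits 3 9 -> bits=00010000010
After insert 'ant': sets bits 0 4 7 -> bits=10011001010
After insert 'pig': sets bits 1 2 9 -> bits=11111001010
After insert 'ram': sets bits 0 2 9 -> bits=11111001010
After insert 'dog': sets bits 0 3 10 -> bits=11111001011
After insert 'bat': sets bits 2 6 10 -> bits=11111011011
Not inserted: cat elk — query each against bits=11111011011:
query cat: checks bit3=1, bit7=1 (all 1) -> maybe => FALSE POSITIVE
query elk: checks bit6=1, bit7=1, bit9=1 (all 1) -> maybe => FALSE POSITIVE
False positives (alphabetical): cat elk

Answer: cat elk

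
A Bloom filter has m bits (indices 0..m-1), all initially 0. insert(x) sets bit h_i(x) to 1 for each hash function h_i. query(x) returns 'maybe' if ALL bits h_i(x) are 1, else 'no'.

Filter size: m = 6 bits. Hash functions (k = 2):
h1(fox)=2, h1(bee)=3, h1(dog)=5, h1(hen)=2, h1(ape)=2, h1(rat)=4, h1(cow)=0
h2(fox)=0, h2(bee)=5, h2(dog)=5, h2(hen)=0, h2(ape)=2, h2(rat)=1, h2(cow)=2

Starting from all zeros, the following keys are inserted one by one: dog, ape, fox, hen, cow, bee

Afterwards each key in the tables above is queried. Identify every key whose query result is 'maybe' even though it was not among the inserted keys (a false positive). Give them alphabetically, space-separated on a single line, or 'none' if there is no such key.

Answer: none

Derivation:
Start: bits=000000
After insert 'dog': sets bits 5 -> bits=000001
After insert 'ape': sets bits 2 -> bits=001001
After insert 'fox': sets bits 0 2 -> bits=101001
After insert 'hen': sets bits 0 2 -> bits=101001
After insert 'cow': sets bits 0 2 -> bits=101001
After insert 'bee': sets bits 3 5 -> bits=101101
Not inserted: rat — query each against bits=101101:
query rat: checks bit1=0, bit4=0 (has a 0) -> no => not a false positive
False positives (alphabetical): none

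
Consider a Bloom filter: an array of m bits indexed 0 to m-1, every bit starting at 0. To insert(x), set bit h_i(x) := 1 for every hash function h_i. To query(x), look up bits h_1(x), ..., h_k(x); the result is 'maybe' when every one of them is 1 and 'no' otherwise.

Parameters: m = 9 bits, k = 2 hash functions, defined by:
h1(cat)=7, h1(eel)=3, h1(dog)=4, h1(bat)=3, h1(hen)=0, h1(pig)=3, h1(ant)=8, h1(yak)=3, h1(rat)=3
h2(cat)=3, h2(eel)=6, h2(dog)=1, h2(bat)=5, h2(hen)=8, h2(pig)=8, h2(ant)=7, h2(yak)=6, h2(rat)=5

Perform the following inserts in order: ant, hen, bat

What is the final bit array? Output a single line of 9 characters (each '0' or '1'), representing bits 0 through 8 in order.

Start: bits=000000000
After insert 'ant': sets bits 7 8 -> bits=000000011
After insert 'hen': sets bits 0 8 -> bits=100000011
After insert 'bat': sets bits 3 5 -> bits=100101011

Answer: 100101011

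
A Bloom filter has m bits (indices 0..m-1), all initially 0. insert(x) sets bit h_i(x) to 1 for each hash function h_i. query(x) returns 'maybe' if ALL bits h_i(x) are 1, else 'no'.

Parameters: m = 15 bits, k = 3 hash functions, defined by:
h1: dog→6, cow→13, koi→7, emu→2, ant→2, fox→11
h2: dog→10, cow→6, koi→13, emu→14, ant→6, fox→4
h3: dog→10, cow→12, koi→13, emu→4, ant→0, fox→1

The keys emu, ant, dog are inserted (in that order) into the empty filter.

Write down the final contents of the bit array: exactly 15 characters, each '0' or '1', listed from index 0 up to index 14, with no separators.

Start: bits=000000000000000
After insert 'emu': sets bits 2 4 14 -> bits=001010000000001
After insert 'ant': sets bits 0 2 6 -> bits=101010100000001
After insert 'dog': sets bits 6 10 -> bits=101010100010001

Answer: 101010100010001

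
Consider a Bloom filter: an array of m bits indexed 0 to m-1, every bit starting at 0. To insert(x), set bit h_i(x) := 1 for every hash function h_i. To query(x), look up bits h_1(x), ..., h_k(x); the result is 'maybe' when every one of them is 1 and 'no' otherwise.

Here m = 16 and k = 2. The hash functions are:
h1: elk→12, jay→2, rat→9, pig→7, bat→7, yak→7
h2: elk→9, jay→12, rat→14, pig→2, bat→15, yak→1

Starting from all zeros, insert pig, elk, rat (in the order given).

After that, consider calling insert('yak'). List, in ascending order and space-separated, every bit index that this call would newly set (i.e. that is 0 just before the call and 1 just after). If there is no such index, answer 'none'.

Start: bits=0000000000000000
After insert 'pig': sets bits 2 7 -> bits=0010000100000000
After insert 'elk': sets bits 9 12 -> bits=0010000101001000
After insert 'rat': sets bits 9 14 -> bits=0010000101001010
insert 'yak' would touch bits 1 7; currently bit1=0, bit7=1
Bits that are 0 among those (would change 0->1): 1

Answer: 1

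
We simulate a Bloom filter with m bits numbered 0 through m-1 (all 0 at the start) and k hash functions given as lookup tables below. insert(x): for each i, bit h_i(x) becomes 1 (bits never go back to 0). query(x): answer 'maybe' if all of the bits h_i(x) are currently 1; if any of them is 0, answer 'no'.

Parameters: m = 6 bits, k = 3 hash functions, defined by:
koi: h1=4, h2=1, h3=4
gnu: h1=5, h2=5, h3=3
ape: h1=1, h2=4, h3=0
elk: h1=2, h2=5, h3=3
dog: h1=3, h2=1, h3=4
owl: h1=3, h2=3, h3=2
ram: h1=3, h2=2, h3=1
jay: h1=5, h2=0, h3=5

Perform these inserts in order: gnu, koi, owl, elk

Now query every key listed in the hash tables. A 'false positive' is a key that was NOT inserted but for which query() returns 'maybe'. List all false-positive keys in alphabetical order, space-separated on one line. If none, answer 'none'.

Start: bits=000000
After insert 'gnu': sets bits 3 5 -> bits=000101
After insert 'koi': sets bits 1 4 -> bits=010111
After insert 'owl': sets bits 2 3 -> bits=011111
After insert 'elk': sets bits 2 3 5 -> bits=011111
Not inserted: ape dog jay ram — query each against bits=011111:
query ape: checks bit0=0, bit1=1, bit4=1 (has a 0) -> no => not a false positive
query dog: checks bit1=1, bit3=1, bit4=1 (all 1) -> maybe => FALSE POSITIVE
query jay: checks bit0=0, bit5=1 (has a 0) -> no => not a false positive
query ram: checks bit1=1, bit2=1, bit3=1 (all 1) -> maybe => FALSE POSITIVE
False positives (alphabetical): dog ram

Answer: dog ram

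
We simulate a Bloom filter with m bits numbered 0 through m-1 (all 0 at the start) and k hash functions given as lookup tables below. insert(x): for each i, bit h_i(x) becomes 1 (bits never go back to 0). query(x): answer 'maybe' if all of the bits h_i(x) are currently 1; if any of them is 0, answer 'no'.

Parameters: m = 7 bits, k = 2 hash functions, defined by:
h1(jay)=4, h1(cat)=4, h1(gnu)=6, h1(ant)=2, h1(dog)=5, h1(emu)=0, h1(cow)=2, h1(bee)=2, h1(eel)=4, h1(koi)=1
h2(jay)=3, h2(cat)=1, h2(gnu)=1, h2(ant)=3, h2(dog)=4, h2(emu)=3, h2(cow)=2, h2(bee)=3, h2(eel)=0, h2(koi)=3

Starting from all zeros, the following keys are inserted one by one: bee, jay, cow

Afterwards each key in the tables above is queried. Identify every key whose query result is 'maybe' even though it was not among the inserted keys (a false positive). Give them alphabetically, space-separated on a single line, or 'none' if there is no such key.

Answer: ant

Derivation:
Start: bits=0000000
After insert 'bee': sets bits 2 3 -> bits=0011000
After insert 'jay': sets bits 3 4 -> bits=0011100
After insert 'cow': sets bits 2 -> bits=0011100
Not inserted: ant cat dog eel emu gnu koi — query each against bits=0011100:
query ant: checks bit2=1, bit3=1 (all 1) -> maybe => FALSE POSITIVE
query cat: checks bit1=0, bit4=1 (has a 0) -> no => not a false positive
query dog: checks bit4=1, bit5=0 (has a 0) -> no => not a false positive
query eel: checks bit0=0, bit4=1 (has a 0) -> no => not a false positive
query emu: checks bit0=0, bit3=1 (has a 0) -> no => not a false positive
query gnu: checks bit1=0, bit6=0 (has a 0) -> no => not a false positive
query koi: checks bit1=0, bit3=1 (has a 0) -> no => not a false positive
False positives (alphabetical): ant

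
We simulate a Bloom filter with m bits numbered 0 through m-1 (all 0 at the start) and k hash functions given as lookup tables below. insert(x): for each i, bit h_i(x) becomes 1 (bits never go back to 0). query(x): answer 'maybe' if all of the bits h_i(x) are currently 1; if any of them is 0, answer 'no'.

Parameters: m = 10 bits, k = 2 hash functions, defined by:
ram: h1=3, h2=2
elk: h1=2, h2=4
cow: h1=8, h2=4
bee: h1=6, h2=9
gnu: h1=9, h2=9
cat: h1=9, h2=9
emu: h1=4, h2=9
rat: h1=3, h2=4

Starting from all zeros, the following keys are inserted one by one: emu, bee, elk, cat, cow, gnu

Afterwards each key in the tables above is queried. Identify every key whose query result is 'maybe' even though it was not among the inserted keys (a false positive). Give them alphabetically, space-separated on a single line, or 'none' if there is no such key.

Answer: none

Derivation:
Start: bits=0000000000
After insert 'emu': sets bits 4 9 -> bits=0000100001
After insert 'bee': sets bits 6 9 -> bits=0000101001
After insert 'elk': sets bits 2 4 -> bits=0010101001
After insert 'cat': sets bits 9 -> bits=0010101001
After insert 'cow': sets bits 4 8 -> bits=0010101011
After insert 'gnu': sets bits 9 -> bits=0010101011
Not inserted: ram rat — query each against bits=0010101011:
query ram: checks bit2=1, bit3=0 (has a 0) -> no => not a false positive
query rat: checks bit3=0, bit4=1 (has a 0) -> no => not a false positive
False positives (alphabetical): none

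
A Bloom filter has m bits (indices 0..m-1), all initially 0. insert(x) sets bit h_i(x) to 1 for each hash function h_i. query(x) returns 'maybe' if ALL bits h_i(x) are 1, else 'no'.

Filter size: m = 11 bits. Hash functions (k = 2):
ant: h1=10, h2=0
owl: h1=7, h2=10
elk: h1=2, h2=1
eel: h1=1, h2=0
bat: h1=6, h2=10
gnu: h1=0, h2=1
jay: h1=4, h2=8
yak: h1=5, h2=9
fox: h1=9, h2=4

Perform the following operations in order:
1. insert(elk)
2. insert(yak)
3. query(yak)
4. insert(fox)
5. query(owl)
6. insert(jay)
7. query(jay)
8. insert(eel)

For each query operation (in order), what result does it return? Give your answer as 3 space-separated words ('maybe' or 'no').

Start: bits=00000000000
Op 1: insert elk -> sets bits 1 2 -> bits=01100000000
Op 2: insert yak -> sets bits 5 9 -> bits=01100100010
Op 3: query yak -> checks bit5=1, bit9=1 (all 1) -> maybe
Op 4: insert fox -> sets bits 4 9 -> bits=01101100010
Op 5: query owl -> checks bit7=0, bit10=0 (has a 0) -> no
Op 6: insert jay -> sets bits 4 8 -> bits=01101100110
Op 7: query jay -> checks bit4=1, bit8=1 (all 1) -> maybe
Op 8: insert eel -> sets bits 0 1 -> bits=11101100110
Query results in order: maybe no maybe

Answer: maybe no maybe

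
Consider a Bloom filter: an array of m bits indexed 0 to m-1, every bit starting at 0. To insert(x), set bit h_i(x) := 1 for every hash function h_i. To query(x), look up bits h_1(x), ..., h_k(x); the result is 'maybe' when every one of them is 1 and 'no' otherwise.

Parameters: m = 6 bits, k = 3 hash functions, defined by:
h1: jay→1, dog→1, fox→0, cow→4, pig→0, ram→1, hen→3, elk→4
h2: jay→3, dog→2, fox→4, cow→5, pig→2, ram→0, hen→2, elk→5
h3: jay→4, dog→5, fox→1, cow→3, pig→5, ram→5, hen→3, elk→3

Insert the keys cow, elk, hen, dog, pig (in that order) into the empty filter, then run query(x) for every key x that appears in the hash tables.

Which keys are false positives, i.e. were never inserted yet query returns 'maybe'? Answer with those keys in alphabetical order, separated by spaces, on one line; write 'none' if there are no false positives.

Answer: fox jay ram

Derivation:
Start: bits=000000
After insert 'cow': sets bits 3 4 5 -> bits=000111
After insert 'elk': sets bits 3 4 5 -> bits=000111
After insert 'hen': sets bits 2 3 -> bits=001111
After insert 'dog': sets bits 1 2 5 -> bits=011111
After insert 'pig': sets bits 0 2 5 -> bits=111111
Not inserted: fox jay ram — query each against bits=111111:
query fox: checks bit0=1, bit1=1, bit4=1 (all 1) -> maybe => FALSE POSITIVE
query jay: checks bit1=1, bit3=1, bit4=1 (all 1) -> maybe => FALSE POSITIVE
query ram: checks bit0=1, bit1=1, bit5=1 (all 1) -> maybe => FALSE POSITIVE
False positives (alphabetical): fox jay ram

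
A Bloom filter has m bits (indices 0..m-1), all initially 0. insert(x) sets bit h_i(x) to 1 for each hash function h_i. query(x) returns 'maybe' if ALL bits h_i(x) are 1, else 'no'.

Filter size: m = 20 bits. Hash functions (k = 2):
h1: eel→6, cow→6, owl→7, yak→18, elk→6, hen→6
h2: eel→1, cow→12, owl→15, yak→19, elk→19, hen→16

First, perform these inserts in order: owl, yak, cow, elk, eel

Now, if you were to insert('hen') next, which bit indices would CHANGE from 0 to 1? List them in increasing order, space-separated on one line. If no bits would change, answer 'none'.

Answer: 16

Derivation:
Start: bits=00000000000000000000
After insert 'owl': sets bits 7 15 -> bits=00000001000000010000
After insert 'yak': sets bits 18 19 -> bits=00000001000000010011
After insert 'cow': sets bits 6 12 -> bits=00000011000010010011
After insert 'elk': sets bits 6 19 -> bits=00000011000010010011
After insert 'eel': sets bits 1 6 -> bits=01000011000010010011
insert 'hen' would touch bits 6 16; currently bit6=1, bit16=0
Bits that are 0 among those (would change 0->1): 16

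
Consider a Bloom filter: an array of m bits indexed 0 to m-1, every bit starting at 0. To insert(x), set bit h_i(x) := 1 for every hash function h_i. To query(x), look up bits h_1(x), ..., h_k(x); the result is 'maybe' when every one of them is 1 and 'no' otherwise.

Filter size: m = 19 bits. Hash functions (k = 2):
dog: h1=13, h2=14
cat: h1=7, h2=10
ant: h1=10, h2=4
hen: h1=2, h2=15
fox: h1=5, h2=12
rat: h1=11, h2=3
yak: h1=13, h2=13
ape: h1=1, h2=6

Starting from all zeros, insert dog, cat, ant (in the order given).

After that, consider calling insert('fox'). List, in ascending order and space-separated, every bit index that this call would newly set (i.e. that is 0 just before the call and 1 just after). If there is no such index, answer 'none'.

Start: bits=0000000000000000000
After insert 'dog': sets bits 13 14 -> bits=0000000000000110000
After insert 'cat': sets bits 7 10 -> bits=0000000100100110000
After insert 'ant': sets bits 4 10 -> bits=0000100100100110000
insert 'fox' would touch bits 5 12; currently bit5=0, bit12=0
Bits that are 0 among those (would change 0->1): 5 12

Answer: 5 12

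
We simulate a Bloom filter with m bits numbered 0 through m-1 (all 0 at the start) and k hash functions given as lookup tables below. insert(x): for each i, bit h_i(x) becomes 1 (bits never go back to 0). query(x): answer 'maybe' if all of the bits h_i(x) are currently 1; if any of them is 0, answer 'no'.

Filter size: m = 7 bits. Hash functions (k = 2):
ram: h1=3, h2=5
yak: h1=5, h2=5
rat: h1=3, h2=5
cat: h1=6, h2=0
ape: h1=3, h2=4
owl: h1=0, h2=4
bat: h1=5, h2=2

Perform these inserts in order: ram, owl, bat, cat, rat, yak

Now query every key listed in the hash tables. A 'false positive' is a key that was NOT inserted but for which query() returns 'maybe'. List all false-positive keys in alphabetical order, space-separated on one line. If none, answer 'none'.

Start: bits=0000000
After insert 'ram': sets bits 3 5 -> bits=0001010
After insert 'owl': sets bits 0 4 -> bits=1001110
After insert 'bat': sets bits 2 5 -> bits=1011110
After insert 'cat': sets bits 0 6 -> bits=1011111
After insert 'rat': sets bits 3 5 -> bits=1011111
After insert 'yak': sets bits 5 -> bits=1011111
Not inserted: ape — query each against bits=1011111:
query ape: checks bit3=1, bit4=1 (all 1) -> maybe => FALSE POSITIVE
False positives (alphabetical): ape

Answer: ape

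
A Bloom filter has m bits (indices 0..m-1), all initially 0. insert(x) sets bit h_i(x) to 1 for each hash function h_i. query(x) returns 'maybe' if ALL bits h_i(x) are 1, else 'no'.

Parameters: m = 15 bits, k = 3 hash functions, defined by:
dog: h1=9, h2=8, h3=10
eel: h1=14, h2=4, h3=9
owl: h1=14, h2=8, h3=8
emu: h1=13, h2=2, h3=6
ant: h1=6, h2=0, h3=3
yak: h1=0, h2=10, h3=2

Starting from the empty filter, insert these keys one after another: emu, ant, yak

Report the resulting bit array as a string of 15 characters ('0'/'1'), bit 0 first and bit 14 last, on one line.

Start: bits=000000000000000
After insert 'emu': sets bits 2 6 13 -> bits=001000100000010
After insert 'ant': sets bits 0 3 6 -> bits=101100100000010
After insert 'yak': sets bits 0 2 10 -> bits=101100100010010

Answer: 101100100010010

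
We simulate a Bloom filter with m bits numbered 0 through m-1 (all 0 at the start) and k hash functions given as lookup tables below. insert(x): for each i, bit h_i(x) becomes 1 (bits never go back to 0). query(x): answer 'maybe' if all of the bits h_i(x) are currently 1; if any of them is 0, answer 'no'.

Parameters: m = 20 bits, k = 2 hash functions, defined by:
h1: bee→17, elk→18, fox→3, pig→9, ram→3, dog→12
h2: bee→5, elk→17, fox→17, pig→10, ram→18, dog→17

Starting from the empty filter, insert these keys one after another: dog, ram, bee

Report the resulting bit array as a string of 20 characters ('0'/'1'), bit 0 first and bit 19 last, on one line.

Start: bits=00000000000000000000
After insert 'dog': sets bits 12 17 -> bits=00000000000010000100
After insert 'ram': sets bits 3 18 -> bits=00010000000010000110
After insert 'bee': sets bits 5 17 -> bits=00010100000010000110

Answer: 00010100000010000110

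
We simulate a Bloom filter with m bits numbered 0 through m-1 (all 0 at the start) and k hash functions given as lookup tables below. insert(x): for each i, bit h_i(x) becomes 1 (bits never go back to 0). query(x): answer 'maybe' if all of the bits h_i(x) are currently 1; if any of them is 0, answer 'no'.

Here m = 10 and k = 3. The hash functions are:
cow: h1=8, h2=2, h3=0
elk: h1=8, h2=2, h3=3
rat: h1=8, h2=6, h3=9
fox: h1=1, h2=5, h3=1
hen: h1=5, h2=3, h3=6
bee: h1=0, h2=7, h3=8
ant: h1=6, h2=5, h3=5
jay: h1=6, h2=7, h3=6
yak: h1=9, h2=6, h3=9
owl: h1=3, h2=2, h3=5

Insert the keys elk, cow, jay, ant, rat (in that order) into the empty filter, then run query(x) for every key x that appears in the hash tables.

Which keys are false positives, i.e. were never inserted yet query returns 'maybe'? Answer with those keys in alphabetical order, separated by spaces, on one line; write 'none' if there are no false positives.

Answer: bee hen owl yak

Derivation:
Start: bits=0000000000
After insert 'elk': sets bits 2 3 8 -> bits=0011000010
After insert 'cow': sets bits 0 2 8 -> bits=1011000010
After insert 'jay': sets bits 6 7 -> bits=1011001110
After insert 'ant': sets bits 5 6 -> bits=1011011110
After insert 'rat': sets bits 6 8 9 -> bits=1011011111
Not inserted: bee fox hen owl yak — query each against bits=1011011111:
query bee: checks bit0=1, bit7=1, bit8=1 (all 1) -> maybe => FALSE POSITIVE
query fox: checks bit1=0, bit5=1 (has a 0) -> no => not a false positive
query hen: checks bit3=1, bit5=1, bit6=1 (all 1) -> maybe => FALSE POSITIVE
query owl: checks bit2=1, bit3=1, bit5=1 (all 1) -> maybe => FALSE POSITIVE
query yak: checks bit6=1, bit9=1 (all 1) -> maybe => FALSE POSITIVE
False positives (alphabetical): bee hen owl yak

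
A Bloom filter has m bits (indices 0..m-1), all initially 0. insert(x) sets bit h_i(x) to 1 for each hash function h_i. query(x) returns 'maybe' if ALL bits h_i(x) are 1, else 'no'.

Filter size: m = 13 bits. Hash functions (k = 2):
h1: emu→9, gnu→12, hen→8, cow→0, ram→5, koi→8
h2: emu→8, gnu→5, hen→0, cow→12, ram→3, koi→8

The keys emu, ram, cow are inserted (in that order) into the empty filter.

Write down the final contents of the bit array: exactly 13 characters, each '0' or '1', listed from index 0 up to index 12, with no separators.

Answer: 1001010011001

Derivation:
Start: bits=0000000000000
After insert 'emu': sets bits 8 9 -> bits=0000000011000
After insert 'ram': sets bits 3 5 -> bits=0001010011000
After insert 'cow': sets bits 0 12 -> bits=1001010011001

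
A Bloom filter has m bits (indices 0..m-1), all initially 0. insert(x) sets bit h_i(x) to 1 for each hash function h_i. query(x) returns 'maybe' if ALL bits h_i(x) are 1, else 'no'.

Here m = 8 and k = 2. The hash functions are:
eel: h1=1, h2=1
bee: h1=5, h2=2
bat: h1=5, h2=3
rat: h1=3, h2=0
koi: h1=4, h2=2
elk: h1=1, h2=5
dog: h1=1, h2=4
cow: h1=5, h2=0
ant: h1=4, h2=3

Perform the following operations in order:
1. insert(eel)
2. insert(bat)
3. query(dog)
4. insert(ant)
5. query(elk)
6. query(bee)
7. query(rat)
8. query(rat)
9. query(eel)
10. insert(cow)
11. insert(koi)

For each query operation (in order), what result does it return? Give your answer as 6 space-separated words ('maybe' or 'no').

Answer: no maybe no no no maybe

Derivation:
Start: bits=00000000
Op 1: insert eel -> sets bits 1 -> bits=01000000
Op 2: insert bat -> sets bits 3 5 -> bits=01010100
Op 3: query dog -> checks bit1=1, bit4=0 (has a 0) -> no
Op 4: insert ant -> sets bits 3 4 -> bits=01011100
Op 5: query elk -> checks bit1=1, bit5=1 (all 1) -> maybe
Op 6: query bee -> checks bit2=0, bit5=1 (has a 0) -> no
Op 7: query rat -> checks bit0=0, bit3=1 (has a 0) -> no
Op 8: query rat -> checks bit0=0, bit3=1 (has a 0) -> no
Op 9: query eel -> checks bit1=1 (all 1) -> maybe
Op 10: insert cow -> sets bits 0 5 -> bits=11011100
Op 11: insert koi -> sets bits 2 4 -> bits=11111100
Query results in order: no maybe no no no maybe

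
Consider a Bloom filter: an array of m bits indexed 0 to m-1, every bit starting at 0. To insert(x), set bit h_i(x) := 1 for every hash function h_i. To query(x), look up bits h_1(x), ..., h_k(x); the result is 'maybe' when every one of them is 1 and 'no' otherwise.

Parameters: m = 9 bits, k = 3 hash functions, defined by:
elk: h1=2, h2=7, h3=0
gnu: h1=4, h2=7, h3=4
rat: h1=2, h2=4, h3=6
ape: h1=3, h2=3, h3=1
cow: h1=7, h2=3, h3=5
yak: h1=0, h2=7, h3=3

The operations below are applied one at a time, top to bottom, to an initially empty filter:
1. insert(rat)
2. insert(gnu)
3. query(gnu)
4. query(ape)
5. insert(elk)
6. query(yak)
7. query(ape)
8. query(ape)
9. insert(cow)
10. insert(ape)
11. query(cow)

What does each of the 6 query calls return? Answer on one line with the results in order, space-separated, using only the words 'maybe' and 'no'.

Answer: maybe no no no no maybe

Derivation:
Start: bits=000000000
Op 1: insert rat -> sets bits 2 4 6 -> bits=001010100
Op 2: insert gnu -> sets bits 4 7 -> bits=001010110
Op 3: query gnu -> checks bit4=1, bit7=1 (all 1) -> maybe
Op 4: query ape -> checks bit1=0, bit3=0 (has a 0) -> no
Op 5: insert elk -> sets bits 0 2 7 -> bits=101010110
Op 6: query yak -> checks bit0=1, bit3=0, bit7=1 (has a 0) -> no
Op 7: query ape -> checks bit1=0, bit3=0 (has a 0) -> no
Op 8: query ape -> checks bit1=0, bit3=0 (has a 0) -> no
Op 9: insert cow -> sets bits 3 5 7 -> bits=101111110
Op 10: insert ape -> sets bits 1 3 -> bits=111111110
Op 11: query cow -> checks bit3=1, bit5=1, bit7=1 (all 1) -> maybe
Query results in order: maybe no no no no maybe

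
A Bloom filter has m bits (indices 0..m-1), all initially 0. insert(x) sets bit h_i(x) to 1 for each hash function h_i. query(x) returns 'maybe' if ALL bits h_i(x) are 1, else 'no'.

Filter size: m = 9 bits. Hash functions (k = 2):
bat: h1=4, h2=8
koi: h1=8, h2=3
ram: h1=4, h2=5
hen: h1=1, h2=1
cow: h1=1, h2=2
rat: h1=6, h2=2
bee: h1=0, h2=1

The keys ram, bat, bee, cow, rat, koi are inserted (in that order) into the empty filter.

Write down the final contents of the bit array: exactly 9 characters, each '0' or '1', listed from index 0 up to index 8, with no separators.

Answer: 111111101

Derivation:
Start: bits=000000000
After insert 'ram': sets bits 4 5 -> bits=000011000
After insert 'bat': sets bits 4 8 -> bits=000011001
After insert 'bee': sets bits 0 1 -> bits=110011001
After insert 'cow': sets bits 1 2 -> bits=111011001
After insert 'rat': sets bits 2 6 -> bits=111011101
After insert 'koi': sets bits 3 8 -> bits=111111101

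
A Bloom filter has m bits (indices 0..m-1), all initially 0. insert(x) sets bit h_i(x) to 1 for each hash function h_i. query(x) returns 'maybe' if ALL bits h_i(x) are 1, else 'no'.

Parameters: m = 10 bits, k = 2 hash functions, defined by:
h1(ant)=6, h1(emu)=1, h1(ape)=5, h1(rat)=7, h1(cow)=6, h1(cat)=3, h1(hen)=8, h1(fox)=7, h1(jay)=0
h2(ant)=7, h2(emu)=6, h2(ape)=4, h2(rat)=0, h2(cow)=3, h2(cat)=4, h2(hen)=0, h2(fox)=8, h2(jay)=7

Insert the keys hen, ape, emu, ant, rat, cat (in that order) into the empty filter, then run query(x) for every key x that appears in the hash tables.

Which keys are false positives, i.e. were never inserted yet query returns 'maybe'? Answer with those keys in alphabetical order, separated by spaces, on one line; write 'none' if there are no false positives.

Answer: cow fox jay

Derivation:
Start: bits=0000000000
After insert 'hen': sets bits 0 8 -> bits=1000000010
After insert 'ape': sets bits 4 5 -> bits=1000110010
After insert 'emu': sets bits 1 6 -> bits=1100111010
After insert 'ant': sets bits 6 7 -> bits=1100111110
After insert 'rat': sets bits 0 7 -> bits=1100111110
After insert 'cat': sets bits 3 4 -> bits=1101111110
Not inserted: cow fox jay — query each against bits=1101111110:
query cow: checks bit3=1, bit6=1 (all 1) -> maybe => FALSE POSITIVE
query fox: checks bit7=1, bit8=1 (all 1) -> maybe => FALSE POSITIVE
query jay: checks bit0=1, bit7=1 (all 1) -> maybe => FALSE POSITIVE
False positives (alphabetical): cow fox jay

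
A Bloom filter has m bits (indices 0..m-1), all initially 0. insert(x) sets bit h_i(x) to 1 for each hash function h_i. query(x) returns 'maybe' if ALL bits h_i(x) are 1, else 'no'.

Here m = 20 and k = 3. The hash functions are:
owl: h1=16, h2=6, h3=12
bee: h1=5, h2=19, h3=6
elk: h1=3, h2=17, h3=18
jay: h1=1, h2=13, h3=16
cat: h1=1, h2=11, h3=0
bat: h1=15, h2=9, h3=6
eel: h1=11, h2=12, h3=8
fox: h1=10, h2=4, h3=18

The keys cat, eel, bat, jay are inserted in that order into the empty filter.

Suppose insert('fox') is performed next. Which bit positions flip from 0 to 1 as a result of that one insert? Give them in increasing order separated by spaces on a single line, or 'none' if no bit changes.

Answer: 4 10 18

Derivation:
Start: bits=00000000000000000000
After insert 'cat': sets bits 0 1 11 -> bits=11000000000100000000
After insert 'eel': sets bits 8 11 12 -> bits=11000000100110000000
After insert 'bat': sets bits 6 9 15 -> bits=11000010110110010000
After insert 'jay': sets bits 1 13 16 -> bits=11000010110111011000
insert 'fox' would touch bits 4 10 18; currently bit4=0, bit10=0, bit18=0
Bits that are 0 among those (would change 0->1): 4 10 18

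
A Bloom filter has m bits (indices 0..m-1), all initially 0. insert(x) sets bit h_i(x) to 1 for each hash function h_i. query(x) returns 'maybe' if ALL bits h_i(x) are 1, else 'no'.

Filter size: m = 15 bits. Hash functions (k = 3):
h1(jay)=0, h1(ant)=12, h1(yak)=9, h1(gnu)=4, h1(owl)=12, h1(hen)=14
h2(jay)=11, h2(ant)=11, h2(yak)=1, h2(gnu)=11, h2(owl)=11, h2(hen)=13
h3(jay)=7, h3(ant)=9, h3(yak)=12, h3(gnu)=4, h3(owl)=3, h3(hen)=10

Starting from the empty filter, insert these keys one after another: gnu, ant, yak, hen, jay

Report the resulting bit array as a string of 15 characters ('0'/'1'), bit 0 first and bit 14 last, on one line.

Start: bits=000000000000000
After insert 'gnu': sets bits 4 11 -> bits=000010000001000
After insert 'ant': sets bits 9 11 12 -> bits=000010000101100
After insert 'yak': sets bits 1 9 12 -> bits=010010000101100
After insert 'hen': sets bits 10 13 14 -> bits=010010000111111
After insert 'jay': sets bits 0 7 11 -> bits=110010010111111

Answer: 110010010111111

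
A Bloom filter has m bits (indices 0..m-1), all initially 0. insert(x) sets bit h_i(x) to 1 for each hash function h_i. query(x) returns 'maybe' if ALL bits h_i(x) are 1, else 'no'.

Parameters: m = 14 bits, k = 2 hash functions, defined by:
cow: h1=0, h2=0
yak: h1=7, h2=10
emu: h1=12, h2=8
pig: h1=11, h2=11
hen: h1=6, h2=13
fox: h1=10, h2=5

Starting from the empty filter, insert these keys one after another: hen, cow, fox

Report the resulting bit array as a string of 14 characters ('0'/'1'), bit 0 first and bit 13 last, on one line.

Start: bits=00000000000000
After insert 'hen': sets bits 6 13 -> bits=00000010000001
After insert 'cow': sets bits 0 -> bits=10000010000001
After insert 'fox': sets bits 5 10 -> bits=10000110001001

Answer: 10000110001001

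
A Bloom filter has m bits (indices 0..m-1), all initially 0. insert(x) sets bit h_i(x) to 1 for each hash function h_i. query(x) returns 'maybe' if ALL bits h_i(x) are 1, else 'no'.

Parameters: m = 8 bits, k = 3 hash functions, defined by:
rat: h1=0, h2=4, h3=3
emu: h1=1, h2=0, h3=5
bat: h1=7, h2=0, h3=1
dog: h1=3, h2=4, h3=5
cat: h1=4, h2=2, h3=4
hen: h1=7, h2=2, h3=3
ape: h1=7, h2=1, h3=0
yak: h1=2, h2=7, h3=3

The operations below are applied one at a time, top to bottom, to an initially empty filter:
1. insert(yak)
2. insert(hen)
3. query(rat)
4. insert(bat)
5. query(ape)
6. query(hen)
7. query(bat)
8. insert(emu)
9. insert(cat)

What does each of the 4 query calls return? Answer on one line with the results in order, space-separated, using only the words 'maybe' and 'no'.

Start: bits=00000000
Op 1: insert yak -> sets bits 2 3 7 -> bits=00110001
Op 2: insert hen -> sets bits 2 3 7 -> bits=00110001
Op 3: query rat -> checks bit0=0, bit3=1, bit4=0 (has a 0) -> no
Op 4: insert bat -> sets bits 0 1 7 -> bits=11110001
Op 5: query ape -> checks bit0=1, bit1=1, bit7=1 (all 1) -> maybe
Op 6: query hen -> checks bit2=1, bit3=1, bit7=1 (all 1) -> maybe
Op 7: query bat -> checks bit0=1, bit1=1, bit7=1 (all 1) -> maybe
Op 8: insert emu -> sets bits 0 1 5 -> bits=11110101
Op 9: insert cat -> sets bits 2 4 -> bits=11111101
Query results in order: no maybe maybe maybe

Answer: no maybe maybe maybe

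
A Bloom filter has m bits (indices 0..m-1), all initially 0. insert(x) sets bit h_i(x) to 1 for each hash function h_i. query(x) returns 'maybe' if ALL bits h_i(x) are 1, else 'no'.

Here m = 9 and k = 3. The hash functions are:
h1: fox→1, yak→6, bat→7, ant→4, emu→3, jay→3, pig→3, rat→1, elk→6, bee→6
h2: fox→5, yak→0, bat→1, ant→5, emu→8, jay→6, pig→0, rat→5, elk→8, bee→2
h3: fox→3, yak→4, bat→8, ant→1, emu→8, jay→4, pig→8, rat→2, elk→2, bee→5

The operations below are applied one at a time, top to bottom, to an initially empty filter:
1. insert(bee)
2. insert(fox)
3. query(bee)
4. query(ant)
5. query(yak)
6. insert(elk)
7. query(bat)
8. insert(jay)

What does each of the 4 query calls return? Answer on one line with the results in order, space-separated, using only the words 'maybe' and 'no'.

Answer: maybe no no no

Derivation:
Start: bits=000000000
Op 1: insert bee -> sets bits 2 5 6 -> bits=001001100
Op 2: insert fox -> sets bits 1 3 5 -> bits=011101100
Op 3: query bee -> checks bit2=1, bit5=1, bit6=1 (all 1) -> maybe
Op 4: query ant -> checks bit1=1, bit4=0, bit5=1 (has a 0) -> no
Op 5: query yak -> checks bit0=0, bit4=0, bit6=1 (has a 0) -> no
Op 6: insert elk -> sets bits 2 6 8 -> bits=011101101
Op 7: query bat -> checks bit1=1, bit7=0, bit8=1 (has a 0) -> no
Op 8: insert jay -> sets bits 3 4 6 -> bits=011111101
Query results in order: maybe no no no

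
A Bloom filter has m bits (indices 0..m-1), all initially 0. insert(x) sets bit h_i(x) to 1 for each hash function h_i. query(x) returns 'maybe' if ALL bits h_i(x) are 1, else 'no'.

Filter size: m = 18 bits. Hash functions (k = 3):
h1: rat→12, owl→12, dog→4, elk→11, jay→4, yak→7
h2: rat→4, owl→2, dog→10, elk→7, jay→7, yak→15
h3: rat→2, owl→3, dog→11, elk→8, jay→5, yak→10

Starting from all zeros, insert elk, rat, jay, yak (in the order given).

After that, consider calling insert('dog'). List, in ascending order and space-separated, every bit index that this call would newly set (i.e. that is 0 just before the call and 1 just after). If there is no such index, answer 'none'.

Answer: none

Derivation:
Start: bits=000000000000000000
After insert 'elk': sets bits 7 8 11 -> bits=000000011001000000
After insert 'rat': sets bits 2 4 12 -> bits=001010011001100000
After insert 'jay': sets bits 4 5 7 -> bits=001011011001100000
After insert 'yak': sets bits 7 10 15 -> bits=001011011011100100
insert 'dog' would touch bits 4 10 11; currently bit4=1, bit10=1, bit11=1
Bits that are 0 among those (would change 0->1): none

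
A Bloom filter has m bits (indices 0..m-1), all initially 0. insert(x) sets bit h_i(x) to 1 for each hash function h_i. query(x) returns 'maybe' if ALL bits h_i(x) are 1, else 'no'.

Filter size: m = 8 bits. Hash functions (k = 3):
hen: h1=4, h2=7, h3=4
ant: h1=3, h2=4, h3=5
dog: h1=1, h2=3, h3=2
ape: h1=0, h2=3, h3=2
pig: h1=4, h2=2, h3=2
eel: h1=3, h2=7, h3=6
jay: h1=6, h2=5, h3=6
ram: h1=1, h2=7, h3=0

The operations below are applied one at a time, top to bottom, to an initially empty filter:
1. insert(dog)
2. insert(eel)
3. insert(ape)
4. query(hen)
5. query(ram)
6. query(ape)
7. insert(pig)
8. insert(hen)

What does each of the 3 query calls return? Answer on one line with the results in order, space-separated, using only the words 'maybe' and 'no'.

Start: bits=00000000
Op 1: insert dog -> sets bits 1 2 3 -> bits=01110000
Op 2: insert eel -> sets bits 3 6 7 -> bits=01110011
Op 3: insert ape -> sets bits 0 2 3 -> bits=11110011
Op 4: query hen -> checks bit4=0, bit7=1 (has a 0) -> no
Op 5: query ram -> checks bit0=1, bit1=1, bit7=1 (all 1) -> maybe
Op 6: query ape -> checks bit0=1, bit2=1, bit3=1 (all 1) -> maybe
Op 7: insert pig -> sets bits 2 4 -> bits=11111011
Op 8: insert hen -> sets bits 4 7 -> bits=11111011
Query results in order: no maybe maybe

Answer: no maybe maybe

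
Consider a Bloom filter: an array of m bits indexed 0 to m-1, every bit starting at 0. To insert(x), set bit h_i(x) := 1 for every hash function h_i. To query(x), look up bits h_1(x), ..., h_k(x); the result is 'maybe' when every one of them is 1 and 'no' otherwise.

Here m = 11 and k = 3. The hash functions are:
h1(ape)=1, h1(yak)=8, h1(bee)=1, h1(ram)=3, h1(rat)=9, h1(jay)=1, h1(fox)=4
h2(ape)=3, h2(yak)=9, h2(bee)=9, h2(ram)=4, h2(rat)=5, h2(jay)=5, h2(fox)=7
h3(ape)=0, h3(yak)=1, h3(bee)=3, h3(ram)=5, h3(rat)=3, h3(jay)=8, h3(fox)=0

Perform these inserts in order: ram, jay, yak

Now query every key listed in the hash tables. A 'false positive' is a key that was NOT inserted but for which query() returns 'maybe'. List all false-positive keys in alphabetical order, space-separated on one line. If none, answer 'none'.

Start: bits=00000000000
After insert 'ram': sets bits 3 4 5 -> bits=00011100000
After insert 'jay': sets bits 1 5 8 -> bits=01011100100
After insert 'yak': sets bits 1 8 9 -> bits=01011100110
Not inserted: ape bee fox rat — query each against bits=01011100110:
query ape: checks bit0=0, bit1=1, bit3=1 (has a 0) -> no => not a false positive
query bee: checks bit1=1, bit3=1, bit9=1 (all 1) -> maybe => FALSE POSITIVE
query fox: checks bit0=0, bit4=1, bit7=0 (has a 0) -> no => not a false positive
query rat: checks bit3=1, bit5=1, bit9=1 (all 1) -> maybe => FALSE POSITIVE
False positives (alphabetical): bee rat

Answer: bee rat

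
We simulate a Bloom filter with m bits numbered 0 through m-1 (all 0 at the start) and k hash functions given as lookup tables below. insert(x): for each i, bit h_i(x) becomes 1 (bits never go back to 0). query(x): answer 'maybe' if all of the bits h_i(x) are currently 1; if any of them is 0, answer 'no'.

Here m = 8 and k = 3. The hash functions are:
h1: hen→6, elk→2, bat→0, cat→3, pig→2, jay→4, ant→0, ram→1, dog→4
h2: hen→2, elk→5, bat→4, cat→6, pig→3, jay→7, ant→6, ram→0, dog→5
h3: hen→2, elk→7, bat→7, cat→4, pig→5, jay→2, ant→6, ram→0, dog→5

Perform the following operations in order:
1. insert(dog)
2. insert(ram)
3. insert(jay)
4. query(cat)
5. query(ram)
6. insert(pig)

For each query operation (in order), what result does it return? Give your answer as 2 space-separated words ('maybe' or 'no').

Start: bits=00000000
Op 1: insert dog -> sets bits 4 5 -> bits=00001100
Op 2: insert ram -> sets bits 0 1 -> bits=11001100
Op 3: insert jay -> sets bits 2 4 7 -> bits=11101101
Op 4: query cat -> checks bit3=0, bit4=1, bit6=0 (has a 0) -> no
Op 5: query ram -> checks bit0=1, bit1=1 (all 1) -> maybe
Op 6: insert pig -> sets bits 2 3 5 -> bits=11111101
Query results in order: no maybe

Answer: no maybe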